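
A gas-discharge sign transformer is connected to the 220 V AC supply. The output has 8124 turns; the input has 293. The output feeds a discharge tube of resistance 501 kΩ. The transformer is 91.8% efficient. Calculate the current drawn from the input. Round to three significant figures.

V_out = 220 × 8124/293 = 6099.9 V.
I_out = V_out/R = 6099.9/501000 = 0.012176 A.
P_out = V_out I_out = 6099.9 × 0.012176 = 74.270 W.
P_in = P_out/η = 74.270/0.918 = 80.904 W.
I_in = P_in/V_in = 80.904/220 = 0.368 A.

I_in ≈ 0.368 A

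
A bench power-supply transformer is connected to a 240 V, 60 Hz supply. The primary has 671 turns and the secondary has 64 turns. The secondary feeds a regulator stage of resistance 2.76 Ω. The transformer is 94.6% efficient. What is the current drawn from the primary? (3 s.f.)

I_p ≈ 0.836 A

V_s = 240 × 64/671 = 22.891 V.
I_s = V_s/R = 22.891/2.76 = 8.2939 A.
P_out = V_s I_s = 22.891 × 8.2939 = 189.86 W.
P_in = P_out/η = 189.86/0.946 = 200.70 W.
I_p = P_in/V_p = 200.70/240 = 0.836 A.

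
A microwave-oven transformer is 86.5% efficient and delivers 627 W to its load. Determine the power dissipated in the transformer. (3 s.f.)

P_loss ≈ 97.9 W

P_in = P_out/η = 627/0.865 = 724.855 W.
P_loss = P_in − P_out = 724.855 − 627 = 97.9 W.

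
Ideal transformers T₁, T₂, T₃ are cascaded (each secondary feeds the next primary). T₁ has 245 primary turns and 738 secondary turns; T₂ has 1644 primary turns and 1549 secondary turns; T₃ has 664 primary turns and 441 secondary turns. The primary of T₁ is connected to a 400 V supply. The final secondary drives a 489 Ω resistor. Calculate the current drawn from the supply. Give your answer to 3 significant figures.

Secondary of T₁: V = 400.00 × 738/245 = 1204.9 V.
Secondary of T₂: V = 1204.9 × 1549/1644 = 1135.3 V.
Secondary of T₃: V = 1135.3 × 441/664 = 754.00 V.
I_load = 754.00/489 = 1.5419 A, so P_out = 754.00 × 1.5419 = 1162.6 W.
All ideal ⇒ P_in = P_out, so I_supply = 1162.6/400 = 2.91 A.

I_supply ≈ 2.91 A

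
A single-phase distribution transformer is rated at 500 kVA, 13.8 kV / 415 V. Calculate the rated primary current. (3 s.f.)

I_p = S/V_p = 500000/13800 = 36.2 A.

I_p ≈ 36.2 A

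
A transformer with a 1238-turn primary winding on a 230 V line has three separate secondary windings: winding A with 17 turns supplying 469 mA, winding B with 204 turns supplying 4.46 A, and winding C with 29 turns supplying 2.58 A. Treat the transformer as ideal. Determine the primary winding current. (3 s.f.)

V_A = 230 × 17/1238 = 3.1583 V; V_B = 230 × 204/1238 = 37.900 V; V_C = 230 × 29/1238 = 5.3877 V.
P_out = V_A I_A + V_B I_B + V_C I_C = 3.1583×0.469 + 37.900×4.46 + 5.3877×2.58 = 1.4813 + 169.03 + 13.900 = 184.41 W.
Ideal ⇒ P_in = P_out, so I_p = P_out/V_p = 184.41/230 = 0.802 A.

I_p ≈ 0.802 A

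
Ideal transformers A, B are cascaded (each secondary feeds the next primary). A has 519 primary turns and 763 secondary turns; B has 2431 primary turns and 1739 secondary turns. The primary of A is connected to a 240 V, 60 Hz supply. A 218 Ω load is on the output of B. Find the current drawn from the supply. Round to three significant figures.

I_supply ≈ 1.22 A

Secondary of A: V = 240.00 × 763/519 = 352.83 V.
Secondary of B: V = 352.83 × 1739/2431 = 252.40 V.
I_load = 252.40/218 = 1.1578 A, so P_out = 252.40 × 1.1578 = 292.22 W.
All ideal ⇒ P_in = P_out, so I_supply = 292.22/240 = 1.22 A.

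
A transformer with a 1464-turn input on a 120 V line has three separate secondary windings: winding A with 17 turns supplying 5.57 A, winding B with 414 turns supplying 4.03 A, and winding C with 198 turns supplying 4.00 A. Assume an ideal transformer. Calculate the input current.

V_A = 120 × 17/1464 = 1.3934 V; V_B = 120 × 414/1464 = 33.934 V; V_C = 120 × 198/1464 = 16.230 V.
P_out = V_A I_A + V_B I_B + V_C I_C = 1.3934×5.57 + 33.934×4.03 + 16.230×4.00 = 7.7615 + 136.76 + 64.918 = 209.44 W.
Ideal ⇒ P_in = P_out, so I_in = P_out/V_in = 209.44/120 = 1.75 A.

I_in ≈ 1.75 A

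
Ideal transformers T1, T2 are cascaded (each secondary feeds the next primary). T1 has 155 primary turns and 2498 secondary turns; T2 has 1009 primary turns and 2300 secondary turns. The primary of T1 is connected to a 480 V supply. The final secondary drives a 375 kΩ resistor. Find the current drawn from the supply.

Secondary of T1: V = 480.00 × 2498/155 = 7735.7 V.
Secondary of T2: V = 7735.7 × 2300/1009 = 17634 V.
I_load = 17634/375000 = 0.047023 A, so P_out = 17634 × 0.047023 = 829.17 W.
All ideal ⇒ P_in = P_out, so I_supply = 829.17/480 = 1.73 A.

I_supply ≈ 1.73 A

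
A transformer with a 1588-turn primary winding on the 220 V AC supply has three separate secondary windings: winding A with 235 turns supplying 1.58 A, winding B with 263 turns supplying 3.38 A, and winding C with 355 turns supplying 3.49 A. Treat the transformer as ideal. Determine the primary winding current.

I_p ≈ 1.57 A

V_A = 220 × 235/1588 = 32.557 V; V_B = 220 × 263/1588 = 36.436 V; V_C = 220 × 355/1588 = 49.181 V.
P_out = V_A I_A + V_B I_B + V_C I_C = 32.557×1.58 + 36.436×3.38 + 49.181×3.49 = 51.440 + 123.15 + 171.64 = 346.24 W.
Ideal ⇒ P_in = P_out, so I_p = P_out/V_p = 346.24/220 = 1.57 A.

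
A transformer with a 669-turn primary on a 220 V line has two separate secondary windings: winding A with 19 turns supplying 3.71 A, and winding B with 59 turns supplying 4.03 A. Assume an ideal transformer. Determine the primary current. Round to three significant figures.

I_p ≈ 0.461 A

V_A = 220 × 19/669 = 6.2481 V; V_B = 220 × 59/669 = 19.402 V.
P_out = V_A I_A + V_B I_B = 6.2481×3.71 + 19.402×4.03 = 23.181 + 78.190 = 101.37 W.
Ideal ⇒ P_in = P_out, so I_p = P_out/V_p = 101.37/220 = 0.461 A.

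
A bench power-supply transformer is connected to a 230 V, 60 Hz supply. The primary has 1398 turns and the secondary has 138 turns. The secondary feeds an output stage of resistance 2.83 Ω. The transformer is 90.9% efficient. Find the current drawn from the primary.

I_p ≈ 0.871 A

V_s = 230 × 138/1398 = 22.704 V.
I_s = V_s/R = 22.704/2.83 = 8.0226 A.
P_out = V_s I_s = 22.704 × 8.0226 = 182.14 W.
P_in = P_out/η = 182.14/0.909 = 200.38 W.
I_p = P_in/V_p = 200.38/230 = 0.871 A.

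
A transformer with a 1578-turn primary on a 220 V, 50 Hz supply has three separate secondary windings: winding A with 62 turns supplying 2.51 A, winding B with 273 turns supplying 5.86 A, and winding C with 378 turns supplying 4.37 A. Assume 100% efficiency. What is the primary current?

V_A = 220 × 62/1578 = 8.6439 V; V_B = 220 × 273/1578 = 38.061 V; V_C = 220 × 378/1578 = 52.700 V.
P_out = V_A I_A + V_B I_B + V_C I_C = 8.6439×2.51 + 38.061×5.86 + 52.700×4.37 = 21.696 + 223.04 + 230.30 = 475.03 W.
Ideal ⇒ P_in = P_out, so I_p = P_out/V_p = 475.03/220 = 2.16 A.

I_p ≈ 2.16 A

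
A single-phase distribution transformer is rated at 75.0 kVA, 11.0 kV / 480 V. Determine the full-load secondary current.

I_s = S/V_s = 75000/480 = 156 A.

I_s ≈ 156 A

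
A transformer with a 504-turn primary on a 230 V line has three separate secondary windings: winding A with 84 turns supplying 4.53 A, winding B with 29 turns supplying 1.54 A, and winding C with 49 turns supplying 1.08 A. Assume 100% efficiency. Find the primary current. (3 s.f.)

V_A = 230 × 84/504 = 38.333 V; V_B = 230 × 29/504 = 13.234 V; V_C = 230 × 49/504 = 22.361 V.
P_out = V_A I_A + V_B I_B + V_C I_C = 38.333×4.53 + 13.234×1.54 + 22.361×1.08 = 173.65 + 20.381 + 24.150 = 218.18 W.
Ideal ⇒ P_in = P_out, so I_p = P_out/V_p = 218.18/230 = 0.949 A.

I_p ≈ 0.949 A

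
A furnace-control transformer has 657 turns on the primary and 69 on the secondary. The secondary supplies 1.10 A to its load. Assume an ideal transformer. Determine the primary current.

I_p ≈ 0.116 A

For an ideal transformer I_p/I_s = N_s/N_p, so I_p = 1.10 × 69/657 = 0.116 A.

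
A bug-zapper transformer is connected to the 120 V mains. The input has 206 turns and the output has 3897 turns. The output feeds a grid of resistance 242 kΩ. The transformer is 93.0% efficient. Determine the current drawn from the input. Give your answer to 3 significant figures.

I_in ≈ 0.191 A

V_out = 120 × 3897/206 = 2270.1 V.
I_out = V_out/R = 2270.1/242000 = 0.0093806 A.
P_out = V_out I_out = 2270.1 × 0.0093806 = 21.295 W.
P_in = P_out/η = 21.295/0.930 = 22.898 W.
I_in = P_in/V_in = 22.898/120 = 0.191 A.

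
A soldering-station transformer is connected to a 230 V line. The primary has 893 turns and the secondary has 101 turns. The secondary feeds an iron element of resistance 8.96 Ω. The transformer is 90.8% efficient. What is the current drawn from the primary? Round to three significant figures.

V_s = 230 × 101/893 = 26.013 V.
I_s = V_s/R = 26.013/8.96 = 2.9033 A.
P_out = V_s I_s = 26.013 × 2.9033 = 75.524 W.
P_in = P_out/η = 75.524/0.908 = 83.177 W.
I_p = P_in/V_p = 83.177/230 = 0.362 A.

I_p ≈ 0.362 A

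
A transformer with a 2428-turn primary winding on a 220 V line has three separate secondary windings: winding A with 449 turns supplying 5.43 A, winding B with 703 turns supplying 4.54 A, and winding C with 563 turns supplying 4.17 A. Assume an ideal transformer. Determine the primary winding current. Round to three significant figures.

V_A = 220 × 449/2428 = 40.684 V; V_B = 220 × 703/2428 = 63.699 V; V_C = 220 × 563/2428 = 51.013 V.
P_out = V_A I_A + V_B I_B + V_C I_C = 40.684×5.43 + 63.699×4.54 + 51.013×4.17 = 220.91 + 289.19 + 212.72 = 722.83 W.
Ideal ⇒ P_in = P_out, so I_p = P_out/V_p = 722.83/220 = 3.29 A.

I_p ≈ 3.29 A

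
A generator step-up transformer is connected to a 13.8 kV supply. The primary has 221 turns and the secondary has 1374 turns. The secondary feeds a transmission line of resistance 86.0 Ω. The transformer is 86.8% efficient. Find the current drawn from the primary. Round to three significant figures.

I_p ≈ 7150 A

V_s = 13800 × 1374/221 = 85797 V.
I_s = V_s/R = 85797/86.0 = 997.64 A.
P_out = V_s I_s = 85797 × 997.64 = 8.5595×10^7 W.
P_in = P_out/η = 8.5595×10^7/0.868 = 9.8612×10^7 W.
I_p = P_in/V_p = 9.8612×10^7/13800 = 7150 A.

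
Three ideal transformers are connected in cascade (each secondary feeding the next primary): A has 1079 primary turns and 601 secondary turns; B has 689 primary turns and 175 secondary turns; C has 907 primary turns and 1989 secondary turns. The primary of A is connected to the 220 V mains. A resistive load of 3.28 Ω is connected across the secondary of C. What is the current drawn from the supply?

I_supply ≈ 6.46 A

After A: V = 220.00 × 601/1079 = 122.54 V.
After B: V = 122.54 × 175/689 = 31.124 V.
After C: V = 31.124 × 1989/907 = 68.253 V.
I_load = 68.253/3.28 = 20.809 A, so P_out = 68.253 × 20.809 = 1420.3 W.
All ideal ⇒ P_in = P_out, so I_supply = 1420.3/220 = 6.46 A.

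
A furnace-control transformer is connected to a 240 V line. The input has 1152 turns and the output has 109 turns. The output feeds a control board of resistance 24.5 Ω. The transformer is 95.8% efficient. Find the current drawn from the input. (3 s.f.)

I_in ≈ 0.0915 A

V_out = 240 × 109/1152 = 22.708 V.
I_out = V_out/R = 22.708/24.5 = 0.92687 A.
P_out = V_out I_out = 22.708 × 0.92687 = 21.048 W.
P_in = P_out/η = 21.048/0.958 = 21.970 W.
I_in = P_in/V_in = 21.970/240 = 0.0915 A.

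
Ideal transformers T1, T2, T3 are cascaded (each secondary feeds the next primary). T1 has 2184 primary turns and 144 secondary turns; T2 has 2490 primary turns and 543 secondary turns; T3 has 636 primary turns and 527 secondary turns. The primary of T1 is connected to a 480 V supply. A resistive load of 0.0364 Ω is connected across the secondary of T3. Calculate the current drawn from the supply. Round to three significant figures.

Secondary of T1: V = 480.00 × 144/2184 = 31.648 V.
Secondary of T2: V = 31.648 × 543/2490 = 6.9016 V.
Secondary of T3: V = 6.9016 × 527/636 = 5.7188 V.
I_load = 5.7188/0.0364 = 157.11 A, so P_out = 5.7188 × 157.11 = 898.48 W.
All ideal ⇒ P_in = P_out, so I_supply = 898.48/480 = 1.87 A.

I_supply ≈ 1.87 A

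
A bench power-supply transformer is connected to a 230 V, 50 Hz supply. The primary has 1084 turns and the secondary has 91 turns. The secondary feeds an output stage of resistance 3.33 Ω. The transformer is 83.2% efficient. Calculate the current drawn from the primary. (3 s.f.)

V_s = 230 × 91/1084 = 19.308 V.
I_s = V_s/R = 19.308/3.33 = 5.7982 A.
P_out = V_s I_s = 19.308 × 5.7982 = 111.95 W.
P_in = P_out/η = 111.95/0.832 = 134.56 W.
I_p = P_in/V_p = 134.56/230 = 0.585 A.

I_p ≈ 0.585 A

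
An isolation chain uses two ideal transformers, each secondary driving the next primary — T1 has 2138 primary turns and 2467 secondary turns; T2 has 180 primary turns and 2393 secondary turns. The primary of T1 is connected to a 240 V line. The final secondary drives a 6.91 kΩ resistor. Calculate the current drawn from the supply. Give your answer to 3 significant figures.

I_supply ≈ 8.17 A

After T1: V = 240.00 × 2467/2138 = 276.93 V.
After T2: V = 276.93 × 2393/180 = 3681.7 V.
I_load = 3681.7/6910 = 0.53280 A, so P_out = 3681.7 × 0.53280 = 1961.6 W.
All ideal ⇒ P_in = P_out, so I_supply = 1961.6/240 = 8.17 A.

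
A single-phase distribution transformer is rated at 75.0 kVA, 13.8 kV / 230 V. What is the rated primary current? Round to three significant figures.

I_p ≈ 5.43 A

I_p = S/V_p = 75000/13800 = 5.43 A.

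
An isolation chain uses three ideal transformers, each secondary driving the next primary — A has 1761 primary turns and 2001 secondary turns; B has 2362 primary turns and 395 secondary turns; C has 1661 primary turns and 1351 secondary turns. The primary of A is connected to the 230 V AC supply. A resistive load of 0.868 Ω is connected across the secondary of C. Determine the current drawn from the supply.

I_supply ≈ 6.33 A

Secondary of A: V = 230.00 × 2001/1761 = 261.35 V.
Secondary of B: V = 261.35 × 395/2362 = 43.705 V.
Secondary of C: V = 43.705 × 1351/1661 = 35.548 V.
I_load = 35.548/0.868 = 40.954 A, so P_out = 35.548 × 40.954 = 1455.9 W.
All ideal ⇒ P_in = P_out, so I_supply = 1455.9/230 = 6.33 A.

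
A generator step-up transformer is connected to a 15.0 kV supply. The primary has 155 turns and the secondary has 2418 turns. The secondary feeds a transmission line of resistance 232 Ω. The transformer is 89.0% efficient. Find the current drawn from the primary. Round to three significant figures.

V_s = 15000 × 2418/155 = 234000 V.
I_s = V_s/R = 234000/232 = 1008.6 A.
P_out = V_s I_s = 234000 × 1008.6 = 2.3602×10^8 W.
P_in = P_out/η = 2.3602×10^8/0.890 = 2.6519×10^8 W.
I_p = P_in/V_p = 2.6519×10^8/15000 = 17700 A.

I_p ≈ 17700 A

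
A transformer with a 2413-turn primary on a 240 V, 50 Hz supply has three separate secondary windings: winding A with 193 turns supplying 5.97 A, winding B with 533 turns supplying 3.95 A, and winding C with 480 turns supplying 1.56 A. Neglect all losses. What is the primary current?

V_A = 240 × 193/2413 = 19.196 V; V_B = 240 × 533/2413 = 53.013 V; V_C = 240 × 480/2413 = 47.741 V.
P_out = V_A I_A + V_B I_B + V_C I_C = 19.196×5.97 + 53.013×3.95 + 47.741×1.56 = 114.60 + 209.40 + 74.477 = 398.48 W.
Ideal ⇒ P_in = P_out, so I_p = P_out/V_p = 398.48/240 = 1.66 A.

I_p ≈ 1.66 A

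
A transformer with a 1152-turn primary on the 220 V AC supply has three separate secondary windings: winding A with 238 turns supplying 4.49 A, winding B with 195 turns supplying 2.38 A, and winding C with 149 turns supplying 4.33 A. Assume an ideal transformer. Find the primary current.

V_A = 220 × 238/1152 = 45.451 V; V_B = 220 × 195/1152 = 37.240 V; V_C = 220 × 149/1152 = 28.455 V.
P_out = V_A I_A + V_B I_B + V_C I_C = 45.451×4.49 + 37.240×2.38 + 28.455×4.33 = 204.08 + 88.630 + 123.21 = 415.92 W.
Ideal ⇒ P_in = P_out, so I_p = P_out/V_p = 415.92/220 = 1.89 A.

I_p ≈ 1.89 A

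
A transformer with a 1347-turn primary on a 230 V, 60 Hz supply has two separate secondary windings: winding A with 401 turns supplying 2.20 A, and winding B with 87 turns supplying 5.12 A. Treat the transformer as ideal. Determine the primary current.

I_p ≈ 0.986 A

V_A = 230 × 401/1347 = 68.471 V; V_B = 230 × 87/1347 = 14.855 V.
P_out = V_A I_A + V_B I_B = 68.471×2.20 + 14.855×5.12 = 150.64 + 76.059 = 226.69 W.
Ideal ⇒ P_in = P_out, so I_p = P_out/V_p = 226.69/230 = 0.986 A.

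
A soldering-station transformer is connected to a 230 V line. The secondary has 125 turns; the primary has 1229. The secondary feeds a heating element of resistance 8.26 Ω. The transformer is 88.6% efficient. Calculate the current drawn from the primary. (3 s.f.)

V_s = 230 × 125/1229 = 23.393 V.
I_s = V_s/R = 23.393/8.26 = 2.8321 A.
P_out = V_s I_s = 23.393 × 2.8321 = 66.251 W.
P_in = P_out/η = 66.251/0.886 = 74.775 W.
I_p = P_in/V_p = 74.775/230 = 0.325 A.

I_p ≈ 0.325 A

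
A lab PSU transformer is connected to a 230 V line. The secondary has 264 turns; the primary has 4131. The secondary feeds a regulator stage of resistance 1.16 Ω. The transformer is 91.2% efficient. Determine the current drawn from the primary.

V_s = 230 × 264/4131 = 14.699 V.
I_s = V_s/R = 14.699/1.16 = 12.671 A.
P_out = V_s I_s = 14.699 × 12.671 = 186.25 W.
P_in = P_out/η = 186.25/0.912 = 204.22 W.
I_p = P_in/V_p = 204.22/230 = 0.888 A.

I_p ≈ 0.888 A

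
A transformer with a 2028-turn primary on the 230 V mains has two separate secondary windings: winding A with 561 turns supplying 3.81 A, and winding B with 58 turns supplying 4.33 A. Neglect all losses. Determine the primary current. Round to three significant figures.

V_A = 230 × 561/2028 = 63.624 V; V_B = 230 × 58/2028 = 6.5779 V.
P_out = V_A I_A + V_B I_B = 63.624×3.81 + 6.5779×4.33 = 242.41 + 28.482 = 270.89 W.
Ideal ⇒ P_in = P_out, so I_p = P_out/V_p = 270.89/230 = 1.18 A.

I_p ≈ 1.18 A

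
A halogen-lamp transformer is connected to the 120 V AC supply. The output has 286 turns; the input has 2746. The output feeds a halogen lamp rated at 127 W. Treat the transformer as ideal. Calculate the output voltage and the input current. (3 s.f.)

V_out ≈ 12.5 V, I_in ≈ 1.06 A

V_out = V_in × N_out/N_in = 120 × 286/2746 = 12.498 V.
I_out = P/V_out = 127/12.498 = 10.161 A.
I_in = I_out × N_out/N_in = 10.161 × 286/2746 = 1.06 A.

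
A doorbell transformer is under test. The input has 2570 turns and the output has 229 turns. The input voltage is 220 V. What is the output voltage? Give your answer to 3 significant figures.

V_out ≈ 19.6 V

V_out/V_in = N_out/N_in, so V_out = 220 × 229/2570 = 19.6 V.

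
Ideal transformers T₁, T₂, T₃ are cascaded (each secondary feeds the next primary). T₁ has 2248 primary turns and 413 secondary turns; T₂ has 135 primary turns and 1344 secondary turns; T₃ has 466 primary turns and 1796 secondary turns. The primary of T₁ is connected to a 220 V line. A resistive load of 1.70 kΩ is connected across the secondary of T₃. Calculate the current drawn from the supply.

I_supply ≈ 6.43 A

After T₁: V = 220.00 × 413/2248 = 40.418 V.
After T₂: V = 40.418 × 1344/135 = 402.39 V.
After T₃: V = 402.39 × 1796/466 = 1550.8 V.
I_load = 1550.8/1700 = 0.91225 A, so P_out = 1550.8 × 0.91225 = 1414.7 W.
All ideal ⇒ P_in = P_out, so I_supply = 1414.7/220 = 6.43 A.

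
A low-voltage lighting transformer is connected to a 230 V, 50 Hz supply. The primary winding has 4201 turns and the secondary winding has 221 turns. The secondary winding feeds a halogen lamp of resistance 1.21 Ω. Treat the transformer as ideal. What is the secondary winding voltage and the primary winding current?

V_s ≈ 12.1 V, I_p ≈ 0.526 A

V_s = V_p × N_s/N_p = 230 × 221/4201 = 12.100 V.
I_s = V_s/R = 12.100/1.21 = 9.9996 A.
I_p = I_s × N_s/N_p = 9.9996 × 221/4201 = 0.526 A.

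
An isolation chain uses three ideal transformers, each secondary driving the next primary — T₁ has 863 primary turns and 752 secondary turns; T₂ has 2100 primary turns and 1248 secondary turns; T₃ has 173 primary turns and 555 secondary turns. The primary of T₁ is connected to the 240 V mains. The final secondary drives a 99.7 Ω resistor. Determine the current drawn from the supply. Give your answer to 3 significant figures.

Secondary of T₁: V = 240.00 × 752/863 = 209.13 V.
Secondary of T₂: V = 209.13 × 1248/2100 = 124.28 V.
Secondary of T₃: V = 124.28 × 555/173 = 398.71 V.
I_load = 398.71/99.7 = 3.9991 A, so P_out = 398.71 × 3.9991 = 1594.5 W.
All ideal ⇒ P_in = P_out, so I_supply = 1594.5/240 = 6.64 A.

I_supply ≈ 6.64 A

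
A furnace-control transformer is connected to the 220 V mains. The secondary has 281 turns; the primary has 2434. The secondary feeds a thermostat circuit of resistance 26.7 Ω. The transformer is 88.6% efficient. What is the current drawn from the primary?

I_p ≈ 0.124 A

V_s = 220 × 281/2434 = 25.399 V.
I_s = V_s/R = 25.399/26.7 = 0.95126 A.
P_out = V_s I_s = 25.399 × 0.95126 = 24.160 W.
P_in = P_out/η = 24.160/0.886 = 27.269 W.
I_p = P_in/V_p = 27.269/220 = 0.124 A.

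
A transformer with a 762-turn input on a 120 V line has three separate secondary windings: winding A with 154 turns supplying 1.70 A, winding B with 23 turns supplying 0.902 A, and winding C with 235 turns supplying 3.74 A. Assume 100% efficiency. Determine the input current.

V_A = 120 × 154/762 = 24.252 V; V_B = 120 × 23/762 = 3.6220 V; V_C = 120 × 235/762 = 37.008 V.
P_out = V_A I_A + V_B I_B + V_C I_C = 24.252×1.70 + 3.6220×0.902 + 37.008×3.74 = 41.228 + 3.2671 + 138.41 = 182.90 W.
Ideal ⇒ P_in = P_out, so I_in = P_out/V_in = 182.90/120 = 1.52 A.

I_in ≈ 1.52 A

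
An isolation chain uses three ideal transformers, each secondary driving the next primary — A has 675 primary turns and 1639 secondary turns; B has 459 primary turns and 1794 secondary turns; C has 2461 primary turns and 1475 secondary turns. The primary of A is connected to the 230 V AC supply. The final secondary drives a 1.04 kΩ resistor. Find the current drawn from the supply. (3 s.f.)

Secondary of A: V = 230.00 × 1639/675 = 558.47 V.
Secondary of B: V = 558.47 × 1794/459 = 2182.8 V.
Secondary of C: V = 2182.8 × 1475/2461 = 1308.3 V.
I_load = 1308.3/1040 = 1.2579 A, so P_out = 1308.3 × 1.2579 = 1645.7 W.
All ideal ⇒ P_in = P_out, so I_supply = 1645.7/230 = 7.16 A.

I_supply ≈ 7.16 A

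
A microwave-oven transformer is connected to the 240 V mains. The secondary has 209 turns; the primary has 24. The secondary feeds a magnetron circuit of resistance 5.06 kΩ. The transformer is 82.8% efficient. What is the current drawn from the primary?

V_s = 240 × 209/24 = 2090.0 V.
I_s = V_s/R = 2090.0/5060 = 0.41304 A.
P_out = V_s I_s = 2090.0 × 0.41304 = 863.26 W.
P_in = P_out/η = 863.26/0.828 = 1042.6 W.
I_p = P_in/V_p = 1042.6/240 = 4.34 A.

I_p ≈ 4.34 A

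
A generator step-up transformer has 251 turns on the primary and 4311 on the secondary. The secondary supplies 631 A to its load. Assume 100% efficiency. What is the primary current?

For an ideal transformer I_p/I_s = N_s/N_p, so I_p = 631 × 4311/251 = 10800 A.

I_p ≈ 10800 A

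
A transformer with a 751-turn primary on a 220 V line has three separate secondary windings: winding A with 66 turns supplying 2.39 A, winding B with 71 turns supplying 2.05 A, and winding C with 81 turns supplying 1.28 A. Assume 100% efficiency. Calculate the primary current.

I_p ≈ 0.542 A

V_A = 220 × 66/751 = 19.334 V; V_B = 220 × 71/751 = 20.799 V; V_C = 220 × 81/751 = 23.728 V.
P_out = V_A I_A + V_B I_B + V_C I_C = 19.334×2.39 + 20.799×2.05 + 23.728×1.28 = 46.209 + 42.638 + 30.372 = 119.22 W.
Ideal ⇒ P_in = P_out, so I_p = P_out/V_p = 119.22/220 = 0.542 A.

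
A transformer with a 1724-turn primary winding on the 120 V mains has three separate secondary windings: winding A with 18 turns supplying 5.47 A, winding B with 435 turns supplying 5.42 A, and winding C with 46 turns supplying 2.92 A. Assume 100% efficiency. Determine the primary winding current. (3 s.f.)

I_p ≈ 1.50 A

V_A = 120 × 18/1724 = 1.2529 V; V_B = 120 × 435/1724 = 30.278 V; V_C = 120 × 46/1724 = 3.2019 V.
P_out = V_A I_A + V_B I_B + V_C I_C = 1.2529×5.47 + 30.278×5.42 + 3.2019×2.92 = 6.8534 + 164.11 + 9.3494 = 180.31 W.
Ideal ⇒ P_in = P_out, so I_p = P_out/V_p = 180.31/120 = 1.50 A.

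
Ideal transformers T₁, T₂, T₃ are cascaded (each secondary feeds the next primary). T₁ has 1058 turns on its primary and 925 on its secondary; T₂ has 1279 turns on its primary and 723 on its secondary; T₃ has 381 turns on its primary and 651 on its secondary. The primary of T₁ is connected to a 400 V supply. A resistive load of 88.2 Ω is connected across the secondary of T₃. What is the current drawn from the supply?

I_supply ≈ 3.23 A

After T₁: V = 400.00 × 925/1058 = 349.72 V.
After T₂: V = 349.72 × 723/1279 = 197.69 V.
After T₃: V = 197.69 × 651/381 = 337.78 V.
I_load = 337.78/88.2 = 3.8298 A, so P_out = 337.78 × 3.8298 = 1293.6 W.
All ideal ⇒ P_in = P_out, so I_supply = 1293.6/400 = 3.23 A.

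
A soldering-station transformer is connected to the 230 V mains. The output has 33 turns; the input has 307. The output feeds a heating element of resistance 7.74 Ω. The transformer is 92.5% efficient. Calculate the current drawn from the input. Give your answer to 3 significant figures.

I_in ≈ 0.371 A

V_out = 230 × 33/307 = 24.723 V.
I_out = V_out/R = 24.723/7.74 = 3.1942 A.
P_out = V_out I_out = 24.723 × 3.1942 = 78.971 W.
P_in = P_out/η = 78.971/0.925 = 85.374 W.
I_in = P_in/V_in = 85.374/230 = 0.371 A.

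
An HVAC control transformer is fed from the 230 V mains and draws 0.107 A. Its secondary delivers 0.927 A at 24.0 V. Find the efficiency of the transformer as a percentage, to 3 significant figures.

η ≈ 90.4%

P_in = 230 × 0.107 = 24.6100 W.
P_out = 24.0 × 0.927 = 22.2480 W.
η = P_out/P_in = 22.2480/24.6100 = 0.904.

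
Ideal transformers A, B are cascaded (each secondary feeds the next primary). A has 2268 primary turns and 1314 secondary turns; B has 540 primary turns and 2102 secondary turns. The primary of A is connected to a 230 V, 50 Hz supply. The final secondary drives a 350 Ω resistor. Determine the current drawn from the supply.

Secondary of A: V = 230.00 × 1314/2268 = 133.25 V.
Secondary of B: V = 133.25 × 2102/540 = 518.70 V.
I_load = 518.70/350 = 1.4820 A, so P_out = 518.70 × 1.4820 = 768.72 W.
All ideal ⇒ P_in = P_out, so I_supply = 768.72/230 = 3.34 A.

I_supply ≈ 3.34 A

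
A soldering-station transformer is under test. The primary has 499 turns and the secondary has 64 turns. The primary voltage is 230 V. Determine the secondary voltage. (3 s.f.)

V_s ≈ 29.5 V

V_s/V_p = N_s/N_p, so V_s = 230 × 64/499 = 29.5 V.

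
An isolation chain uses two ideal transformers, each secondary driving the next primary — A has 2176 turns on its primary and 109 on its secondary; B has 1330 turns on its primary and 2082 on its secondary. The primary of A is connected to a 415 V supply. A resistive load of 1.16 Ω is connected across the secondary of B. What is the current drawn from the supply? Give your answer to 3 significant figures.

Secondary of A: V = 415.00 × 109/2176 = 20.788 V.
Secondary of B: V = 20.788 × 2082/1330 = 32.542 V.
I_load = 32.542/1.16 = 28.053 A, so P_out = 32.542 × 28.053 = 912.92 W.
All ideal ⇒ P_in = P_out, so I_supply = 912.92/415 = 2.20 A.

I_supply ≈ 2.20 A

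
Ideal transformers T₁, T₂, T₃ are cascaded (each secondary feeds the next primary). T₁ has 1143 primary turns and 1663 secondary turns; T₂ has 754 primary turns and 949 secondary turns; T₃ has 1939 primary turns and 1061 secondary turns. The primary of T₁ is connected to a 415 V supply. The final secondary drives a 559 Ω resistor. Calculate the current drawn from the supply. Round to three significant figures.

Secondary of T₁: V = 415.00 × 1663/1143 = 603.80 V.
Secondary of T₂: V = 603.80 × 949/754 = 759.96 V.
Secondary of T₃: V = 759.96 × 1061/1939 = 415.84 V.
I_load = 415.84/559 = 0.74390 A, so P_out = 415.84 × 0.74390 = 309.34 W.
All ideal ⇒ P_in = P_out, so I_supply = 309.34/415 = 0.745 A.

I_supply ≈ 0.745 A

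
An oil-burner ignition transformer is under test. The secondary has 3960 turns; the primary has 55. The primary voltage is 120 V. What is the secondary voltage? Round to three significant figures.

V_s ≈ 8640 V

V_s/V_p = N_s/N_p, so V_s = 120 × 3960/55 = 8640 V.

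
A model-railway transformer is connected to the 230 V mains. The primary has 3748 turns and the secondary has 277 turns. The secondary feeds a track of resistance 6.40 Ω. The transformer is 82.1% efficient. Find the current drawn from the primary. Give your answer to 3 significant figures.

V_s = 230 × 277/3748 = 16.998 V.
I_s = V_s/R = 16.998/6.40 = 2.6560 A.
P_out = V_s I_s = 16.998 × 2.6560 = 45.148 W.
P_in = P_out/η = 45.148/0.821 = 54.991 W.
I_p = P_in/V_p = 54.991/230 = 0.239 A.

I_p ≈ 0.239 A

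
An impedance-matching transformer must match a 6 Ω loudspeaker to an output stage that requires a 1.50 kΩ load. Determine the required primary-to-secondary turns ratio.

Z_p/Z_s = (N_p/N_s)², so N_p/N_s = √(1500/6) = √250 = 15.8.

N_p/N_s ≈ 15.8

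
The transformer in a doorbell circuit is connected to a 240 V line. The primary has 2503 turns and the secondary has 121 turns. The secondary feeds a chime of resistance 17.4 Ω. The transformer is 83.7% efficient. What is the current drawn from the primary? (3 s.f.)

V_s = 240 × 121/2503 = 11.602 V.
I_s = V_s/R = 11.602/17.4 = 0.66679 A.
P_out = V_s I_s = 11.602 × 0.66679 = 7.7361 W.
P_in = P_out/η = 7.7361/0.837 = 9.2427 W.
I_p = P_in/V_p = 9.2427/240 = 0.0385 A.

I_p ≈ 0.0385 A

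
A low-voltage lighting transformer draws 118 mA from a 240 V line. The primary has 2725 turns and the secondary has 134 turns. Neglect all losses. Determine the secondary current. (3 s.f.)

I_s/I_p = N_p/N_s, so I_s = 0.118 × 2725/134 = 2.40 A.

I_s ≈ 2.40 A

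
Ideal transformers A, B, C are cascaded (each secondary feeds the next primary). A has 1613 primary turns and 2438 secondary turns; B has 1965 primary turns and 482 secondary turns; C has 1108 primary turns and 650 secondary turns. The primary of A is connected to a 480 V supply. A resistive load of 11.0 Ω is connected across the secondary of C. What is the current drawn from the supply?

After A: V = 480.00 × 2438/1613 = 725.51 V.
After B: V = 725.51 × 482/1965 = 177.96 V.
After C: V = 177.96 × 650/1108 = 104.40 V.
I_load = 104.40/11.0 = 9.4909 A, so P_out = 104.40 × 9.4909 = 990.84 W.
All ideal ⇒ P_in = P_out, so I_supply = 990.84/480 = 2.06 A.

I_supply ≈ 2.06 A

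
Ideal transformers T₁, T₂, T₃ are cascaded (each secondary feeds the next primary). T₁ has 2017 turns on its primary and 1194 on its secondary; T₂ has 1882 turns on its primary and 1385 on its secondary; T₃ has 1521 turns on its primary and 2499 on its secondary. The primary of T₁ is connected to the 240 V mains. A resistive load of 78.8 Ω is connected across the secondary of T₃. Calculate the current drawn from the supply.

I_supply ≈ 1.56 A

After T₁: V = 240.00 × 1194/2017 = 142.07 V.
After T₂: V = 142.07 × 1385/1882 = 104.55 V.
After T₃: V = 104.55 × 2499/1521 = 171.78 V.
I_load = 171.78/78.8 = 2.1800 A, so P_out = 171.78 × 2.1800 = 374.48 W.
All ideal ⇒ P_in = P_out, so I_supply = 374.48/240 = 1.56 A.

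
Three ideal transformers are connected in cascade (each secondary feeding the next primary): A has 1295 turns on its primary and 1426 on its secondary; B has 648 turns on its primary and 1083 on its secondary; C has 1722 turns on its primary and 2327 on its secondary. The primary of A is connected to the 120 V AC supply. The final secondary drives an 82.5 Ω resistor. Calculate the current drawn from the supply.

After A: V = 120.00 × 1426/1295 = 132.14 V.
After B: V = 132.14 × 1083/648 = 220.84 V.
After C: V = 220.84 × 2327/1722 = 298.43 V.
I_load = 298.43/82.5 = 3.6174 A, so P_out = 298.43 × 3.6174 = 1079.5 W.
All ideal ⇒ P_in = P_out, so I_supply = 1079.5/120 = 9.00 A.

I_supply ≈ 9.00 A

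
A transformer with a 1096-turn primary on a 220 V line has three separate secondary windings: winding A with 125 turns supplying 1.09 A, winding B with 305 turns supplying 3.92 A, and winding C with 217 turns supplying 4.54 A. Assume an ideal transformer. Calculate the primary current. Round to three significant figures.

V_A = 220 × 125/1096 = 25.091 V; V_B = 220 × 305/1096 = 61.223 V; V_C = 220 × 217/1096 = 43.558 V.
P_out = V_A I_A + V_B I_B + V_C I_C = 25.091×1.09 + 61.223×3.92 + 43.558×4.54 = 27.349 + 239.99 + 197.76 = 465.10 W.
Ideal ⇒ P_in = P_out, so I_p = P_out/V_p = 465.10/220 = 2.11 A.

I_p ≈ 2.11 A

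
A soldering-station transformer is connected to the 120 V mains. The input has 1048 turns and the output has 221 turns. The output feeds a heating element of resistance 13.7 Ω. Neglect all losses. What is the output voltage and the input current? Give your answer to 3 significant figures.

V_out ≈ 25.3 V, I_in ≈ 0.390 A

V_out = V_in × N_out/N_in = 120 × 221/1048 = 25.305 V.
I_out = V_out/R = 25.305/13.7 = 1.8471 A.
I_in = I_out × N_out/N_in = 1.8471 × 221/1048 = 0.390 A.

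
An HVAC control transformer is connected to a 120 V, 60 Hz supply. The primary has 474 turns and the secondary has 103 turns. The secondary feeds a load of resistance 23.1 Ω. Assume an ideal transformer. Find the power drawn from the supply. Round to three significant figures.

P ≈ 29.4 W

V_s = V_p × N_s/N_p = 120 × 103/474 = 26.076 V.
I_s = V_s/R = 26.076/23.1 = 1.1288 A.
I_p = I_s × N_s/N_p = 1.1288 × 103/474 = 0.24529 A.
P = V_p I_p = 120 × 0.24529 = 29.4 W.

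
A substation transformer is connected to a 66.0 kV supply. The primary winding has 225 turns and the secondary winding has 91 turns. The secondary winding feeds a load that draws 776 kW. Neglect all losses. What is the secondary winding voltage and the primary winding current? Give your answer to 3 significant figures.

V_s = V_p × N_s/N_p = 66000 × 91/225 = 26693 V.
I_s = P/V_s = 776000/26693 = 29.071 A.
I_p = I_s × N_s/N_p = 29.071 × 91/225 = 11.8 A.

V_s ≈ 26700 V, I_p ≈ 11.8 A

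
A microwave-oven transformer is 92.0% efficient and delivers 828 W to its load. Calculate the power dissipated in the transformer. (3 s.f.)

P_loss ≈ 72.0 W

P_in = P_out/η = 828/0.920 = 900.000 W.
P_loss = P_in − P_out = 900.000 − 828 = 72.0 W.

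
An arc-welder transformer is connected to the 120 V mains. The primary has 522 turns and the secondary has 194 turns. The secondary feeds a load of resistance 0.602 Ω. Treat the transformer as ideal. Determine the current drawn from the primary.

V_s = V_p × N_s/N_p = 120 × 194/522 = 44.598 V.
I_s = V_s/R = 44.598/0.602 = 74.083 A.
For an ideal transformer I_p N_p = I_s N_s, so I_p = 74.083 × 194/522 = 27.5 A.

I_p ≈ 27.5 A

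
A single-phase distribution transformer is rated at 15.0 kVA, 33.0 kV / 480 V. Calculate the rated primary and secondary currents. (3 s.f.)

I_p ≈ 0.455 A, I_s ≈ 31.2 A

I_p = S/V_p = 15000/33000 = 0.455 A.
I_s = S/V_s = 15000/480 = 31.2 A.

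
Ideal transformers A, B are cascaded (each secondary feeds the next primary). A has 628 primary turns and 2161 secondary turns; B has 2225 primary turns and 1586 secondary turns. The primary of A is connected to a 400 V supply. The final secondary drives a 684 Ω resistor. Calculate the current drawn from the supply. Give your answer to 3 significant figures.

After A: V = 400.00 × 2161/628 = 1376.4 V.
After B: V = 1376.4 × 1586/2225 = 981.13 V.
I_load = 981.13/684 = 1.4344 A, so P_out = 981.13 × 1.4344 = 1407.3 W.
All ideal ⇒ P_in = P_out, so I_supply = 1407.3/400 = 3.52 A.

I_supply ≈ 3.52 A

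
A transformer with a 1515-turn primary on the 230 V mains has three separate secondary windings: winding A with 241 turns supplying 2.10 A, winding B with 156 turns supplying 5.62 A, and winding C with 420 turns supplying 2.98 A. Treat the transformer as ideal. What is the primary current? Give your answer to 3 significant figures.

I_p ≈ 1.74 A

V_A = 230 × 241/1515 = 36.587 V; V_B = 230 × 156/1515 = 23.683 V; V_C = 230 × 420/1515 = 63.762 V.
P_out = V_A I_A + V_B I_B + V_C I_C = 36.587×2.10 + 23.683×5.62 + 63.762×2.98 = 76.834 + 133.10 + 190.01 = 399.94 W.
Ideal ⇒ P_in = P_out, so I_p = P_out/V_p = 399.94/230 = 1.74 A.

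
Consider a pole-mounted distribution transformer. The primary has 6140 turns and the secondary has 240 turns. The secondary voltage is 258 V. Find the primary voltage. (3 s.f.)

V_p/V_s = N_p/N_s, so V_p = 258 × 6140/240 = 6600 V.

V_p ≈ 6600 V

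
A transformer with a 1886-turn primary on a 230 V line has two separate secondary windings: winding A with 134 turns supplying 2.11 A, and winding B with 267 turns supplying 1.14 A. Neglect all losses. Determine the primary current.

V_A = 230 × 134/1886 = 16.341 V; V_B = 230 × 267/1886 = 32.561 V.
P_out = V_A I_A + V_B I_B = 16.341×2.11 + 32.561×1.14 = 34.480 + 37.120 = 71.600 W.
Ideal ⇒ P_in = P_out, so I_p = P_out/V_p = 71.600/230 = 0.311 A.

I_p ≈ 0.311 A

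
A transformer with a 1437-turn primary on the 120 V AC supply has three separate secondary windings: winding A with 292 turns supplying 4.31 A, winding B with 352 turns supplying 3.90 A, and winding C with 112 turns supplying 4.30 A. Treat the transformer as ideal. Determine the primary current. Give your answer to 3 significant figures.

I_p ≈ 2.17 A

V_A = 120 × 292/1437 = 24.384 V; V_B = 120 × 352/1437 = 29.395 V; V_C = 120 × 112/1437 = 9.3528 V.
P_out = V_A I_A + V_B I_B + V_C I_C = 24.384×4.31 + 29.395×3.90 + 9.3528×4.30 = 105.10 + 114.64 + 40.217 = 259.95 W.
Ideal ⇒ P_in = P_out, so I_p = P_out/V_p = 259.95/120 = 2.17 A.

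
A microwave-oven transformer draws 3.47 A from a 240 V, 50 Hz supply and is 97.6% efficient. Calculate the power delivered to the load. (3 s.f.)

P_out ≈ 813 W

P_in = V_p I_p = 240 × 3.47 = 832.80 W.
P_out = η P_in = 0.976 × 832.80 = 813 W.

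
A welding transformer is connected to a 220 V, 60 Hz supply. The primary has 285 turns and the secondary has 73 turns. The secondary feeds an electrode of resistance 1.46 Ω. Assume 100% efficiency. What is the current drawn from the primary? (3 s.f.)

V_s = V_p × N_s/N_p = 220 × 73/285 = 56.351 V.
I_s = V_s/R = 56.351/1.46 = 38.596 A.
For an ideal transformer I_p N_p = I_s N_s, so I_p = 38.596 × 73/285 = 9.89 A.

I_p ≈ 9.89 A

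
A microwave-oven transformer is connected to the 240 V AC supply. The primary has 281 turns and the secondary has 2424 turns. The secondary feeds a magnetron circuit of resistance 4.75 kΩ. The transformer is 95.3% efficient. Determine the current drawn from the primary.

V_s = 240 × 2424/281 = 2070.3 V.
I_s = V_s/R = 2070.3/4750 = 0.43586 A.
P_out = V_s I_s = 2070.3 × 0.43586 = 902.36 W.
P_in = P_out/η = 902.36/0.953 = 946.87 W.
I_p = P_in/V_p = 946.87/240 = 3.95 A.

I_p ≈ 3.95 A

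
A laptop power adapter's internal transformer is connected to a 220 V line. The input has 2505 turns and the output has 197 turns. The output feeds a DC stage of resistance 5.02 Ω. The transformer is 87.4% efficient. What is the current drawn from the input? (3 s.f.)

V_out = 220 × 197/2505 = 17.301 V.
I_out = V_out/R = 17.301/5.02 = 3.4465 A.
P_out = V_out I_out = 17.301 × 3.4465 = 59.629 W.
P_in = P_out/η = 59.629/0.874 = 68.226 W.
I_in = P_in/V_in = 68.226/220 = 0.310 A.

I_in ≈ 0.310 A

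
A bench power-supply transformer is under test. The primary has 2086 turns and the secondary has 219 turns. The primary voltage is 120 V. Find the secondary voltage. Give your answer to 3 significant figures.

V_s ≈ 12.6 V

V_s/V_p = N_s/N_p, so V_s = 120 × 219/2086 = 12.6 V.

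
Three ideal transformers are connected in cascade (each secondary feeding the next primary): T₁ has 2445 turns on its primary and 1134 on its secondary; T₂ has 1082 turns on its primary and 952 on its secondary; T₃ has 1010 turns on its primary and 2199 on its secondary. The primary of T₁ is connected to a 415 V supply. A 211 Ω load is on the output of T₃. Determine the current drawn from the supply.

I_supply ≈ 1.55 A

Secondary of T₁: V = 415.00 × 1134/2445 = 192.48 V.
Secondary of T₂: V = 192.48 × 952/1082 = 169.35 V.
Secondary of T₃: V = 169.35 × 2199/1010 = 368.72 V.
I_load = 368.72/211 = 1.7475 A, so P_out = 368.72 × 1.7475 = 644.33 W.
All ideal ⇒ P_in = P_out, so I_supply = 644.33/415 = 1.55 A.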